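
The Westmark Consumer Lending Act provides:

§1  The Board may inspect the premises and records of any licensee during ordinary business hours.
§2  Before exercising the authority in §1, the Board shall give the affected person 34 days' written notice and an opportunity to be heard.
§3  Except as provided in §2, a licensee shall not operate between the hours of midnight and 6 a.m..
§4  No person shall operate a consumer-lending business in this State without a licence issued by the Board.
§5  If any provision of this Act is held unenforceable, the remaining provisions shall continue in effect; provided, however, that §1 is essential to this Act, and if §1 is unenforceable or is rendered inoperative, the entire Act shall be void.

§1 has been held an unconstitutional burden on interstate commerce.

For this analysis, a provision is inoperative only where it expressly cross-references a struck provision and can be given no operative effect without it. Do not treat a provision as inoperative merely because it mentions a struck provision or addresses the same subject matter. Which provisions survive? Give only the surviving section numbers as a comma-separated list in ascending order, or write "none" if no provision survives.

none

§1 is struck. §2 has no operative effect of its own apart from §1 and is therefore inoperative. §5 makes §1 an essential term, and §1 is the provision held invalid; under §5, the entire Act is therefore void. No provision of the Act survives.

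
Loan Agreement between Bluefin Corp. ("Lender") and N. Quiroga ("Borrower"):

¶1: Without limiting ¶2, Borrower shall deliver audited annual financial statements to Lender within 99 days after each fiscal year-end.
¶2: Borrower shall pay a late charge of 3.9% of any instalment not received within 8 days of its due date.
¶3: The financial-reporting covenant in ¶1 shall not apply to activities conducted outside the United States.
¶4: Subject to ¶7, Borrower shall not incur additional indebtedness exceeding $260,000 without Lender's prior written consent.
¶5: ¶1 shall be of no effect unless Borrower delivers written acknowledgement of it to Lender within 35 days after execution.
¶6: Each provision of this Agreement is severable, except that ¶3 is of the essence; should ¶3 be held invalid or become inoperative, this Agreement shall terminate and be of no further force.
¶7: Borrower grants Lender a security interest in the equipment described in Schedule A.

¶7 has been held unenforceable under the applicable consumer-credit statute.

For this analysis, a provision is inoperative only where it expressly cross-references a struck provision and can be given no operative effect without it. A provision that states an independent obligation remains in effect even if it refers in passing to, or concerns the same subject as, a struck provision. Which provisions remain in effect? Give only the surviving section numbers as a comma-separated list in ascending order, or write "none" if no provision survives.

¶7 is struck. ¶4 mentions ¶7 but its own obligation stands independently of ¶7, so ¶4 is not affected. No other provision's operative terms depend on ¶7. ¶6 makes ¶3 an essential term, but ¶3 is unaffected, so the severability proviso in ¶6 preserves the remaining provisions. ¶1, ¶2, ¶3, ¶4, ¶5, and ¶6 remain in effect.

1, 2, 3, 4, 5, 6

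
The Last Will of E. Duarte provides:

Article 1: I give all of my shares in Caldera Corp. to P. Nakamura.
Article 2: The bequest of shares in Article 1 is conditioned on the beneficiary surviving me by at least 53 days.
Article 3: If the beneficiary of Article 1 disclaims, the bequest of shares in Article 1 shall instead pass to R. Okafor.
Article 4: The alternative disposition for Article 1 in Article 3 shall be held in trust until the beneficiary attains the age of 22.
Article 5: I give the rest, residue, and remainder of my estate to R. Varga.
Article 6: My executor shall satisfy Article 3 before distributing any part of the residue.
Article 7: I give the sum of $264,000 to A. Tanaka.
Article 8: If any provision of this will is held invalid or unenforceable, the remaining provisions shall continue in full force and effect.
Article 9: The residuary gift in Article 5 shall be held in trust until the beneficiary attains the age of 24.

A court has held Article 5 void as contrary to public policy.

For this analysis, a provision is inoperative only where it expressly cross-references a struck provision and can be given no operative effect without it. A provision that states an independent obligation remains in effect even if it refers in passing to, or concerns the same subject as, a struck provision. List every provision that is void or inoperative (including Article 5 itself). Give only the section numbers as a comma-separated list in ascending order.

Article 5 is struck. Article 9 operates only by reference to Article 5, so it falls with Article 5. Article 8 is a severability clause and preserves every provision that can still be given independent effect. That leaves Article 1, Article 2, Article 3, Article 4, Article 6, Article 7, and Article 8 in effect.

5, 9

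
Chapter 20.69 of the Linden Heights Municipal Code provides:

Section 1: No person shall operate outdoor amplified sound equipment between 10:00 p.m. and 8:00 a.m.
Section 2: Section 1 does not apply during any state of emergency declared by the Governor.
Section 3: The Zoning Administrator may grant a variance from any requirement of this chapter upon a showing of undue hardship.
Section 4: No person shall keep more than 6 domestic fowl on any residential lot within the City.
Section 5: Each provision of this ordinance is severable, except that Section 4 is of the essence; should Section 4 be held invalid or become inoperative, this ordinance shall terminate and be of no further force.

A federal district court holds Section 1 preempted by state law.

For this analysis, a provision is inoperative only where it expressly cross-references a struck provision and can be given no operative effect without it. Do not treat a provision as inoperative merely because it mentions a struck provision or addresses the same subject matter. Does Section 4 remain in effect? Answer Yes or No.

Section 1 is struck. Section 2 operates only by reference to Section 1, so it falls with Section 1. Section 5 makes Section 4 an essential term, but Section 4 is unaffected, so the severability proviso in Section 5 preserves the remaining provisions. Section 3, Section 4, and Section 5 remain in effect. Section 4 is among the surviving provisions, so the answer is yes.

Yes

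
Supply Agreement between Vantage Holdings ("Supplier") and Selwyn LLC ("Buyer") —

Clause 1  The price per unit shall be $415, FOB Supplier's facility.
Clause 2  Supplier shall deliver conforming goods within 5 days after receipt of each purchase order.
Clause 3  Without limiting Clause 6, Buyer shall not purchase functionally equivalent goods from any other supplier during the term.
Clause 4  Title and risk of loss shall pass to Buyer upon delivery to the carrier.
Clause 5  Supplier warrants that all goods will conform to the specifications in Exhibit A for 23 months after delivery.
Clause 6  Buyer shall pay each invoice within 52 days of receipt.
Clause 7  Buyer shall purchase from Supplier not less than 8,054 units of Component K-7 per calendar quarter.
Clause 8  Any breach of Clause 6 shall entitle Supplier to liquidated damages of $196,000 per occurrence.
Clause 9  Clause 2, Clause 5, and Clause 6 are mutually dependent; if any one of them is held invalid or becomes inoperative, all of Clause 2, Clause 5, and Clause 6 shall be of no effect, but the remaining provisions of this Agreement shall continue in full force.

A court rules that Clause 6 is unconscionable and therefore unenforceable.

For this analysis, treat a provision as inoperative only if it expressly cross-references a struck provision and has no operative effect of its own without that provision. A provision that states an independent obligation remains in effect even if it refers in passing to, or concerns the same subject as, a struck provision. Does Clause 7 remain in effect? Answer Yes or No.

Clause 6 is struck. Clause 8 has no operative effect of its own apart from Clause 6 and is therefore inoperative. Clause 3 mentions Clause 6 but its own obligation stands independently of Clause 6, so Clause 3 is not affected. Clause 9 declares Clause 2, Clause 5, and Clause 6 mutually dependent; since one of them has fallen, all of them are of no effect. That brings down Clause 2 and Clause 5 as well. The remainder continues in force under Clause 9. The provisions still in force are Clause 1, Clause 3, Clause 4, Clause 7, and Clause 9. Clause 7 is among the surviving provisions, so the answer is yes.

Yes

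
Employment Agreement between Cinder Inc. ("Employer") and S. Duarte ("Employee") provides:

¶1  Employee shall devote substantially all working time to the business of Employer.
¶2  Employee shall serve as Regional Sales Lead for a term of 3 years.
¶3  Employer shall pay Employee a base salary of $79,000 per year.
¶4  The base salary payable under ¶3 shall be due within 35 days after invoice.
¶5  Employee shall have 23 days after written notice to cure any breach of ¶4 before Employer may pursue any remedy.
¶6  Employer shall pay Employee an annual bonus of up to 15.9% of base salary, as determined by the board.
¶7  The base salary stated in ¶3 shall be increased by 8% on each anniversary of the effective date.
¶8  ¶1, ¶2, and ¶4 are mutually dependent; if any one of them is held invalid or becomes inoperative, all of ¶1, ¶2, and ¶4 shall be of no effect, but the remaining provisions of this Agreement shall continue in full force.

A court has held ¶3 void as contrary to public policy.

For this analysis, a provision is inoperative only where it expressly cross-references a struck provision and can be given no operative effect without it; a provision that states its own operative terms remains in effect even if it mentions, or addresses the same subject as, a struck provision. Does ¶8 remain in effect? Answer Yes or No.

Yes

¶3 is struck. ¶4 operates only by reference to ¶3, so it falls with ¶3. The whole of ¶7 is the escalation of the base salary, defined by reference to ¶3, so ¶7 cannot stand once ¶3 is removed. ¶5 operates only by reference to ¶4, so it falls with ¶4. ¶8 declares ¶1, ¶2, and ¶4 mutually dependent; since one of them has fallen, all of them are of no effect. That brings down ¶1 and ¶2 as well. The remainder continues in force under ¶8. ¶6 and ¶8 remain in effect. ¶8 is among the surviving provisions, so the answer is yes.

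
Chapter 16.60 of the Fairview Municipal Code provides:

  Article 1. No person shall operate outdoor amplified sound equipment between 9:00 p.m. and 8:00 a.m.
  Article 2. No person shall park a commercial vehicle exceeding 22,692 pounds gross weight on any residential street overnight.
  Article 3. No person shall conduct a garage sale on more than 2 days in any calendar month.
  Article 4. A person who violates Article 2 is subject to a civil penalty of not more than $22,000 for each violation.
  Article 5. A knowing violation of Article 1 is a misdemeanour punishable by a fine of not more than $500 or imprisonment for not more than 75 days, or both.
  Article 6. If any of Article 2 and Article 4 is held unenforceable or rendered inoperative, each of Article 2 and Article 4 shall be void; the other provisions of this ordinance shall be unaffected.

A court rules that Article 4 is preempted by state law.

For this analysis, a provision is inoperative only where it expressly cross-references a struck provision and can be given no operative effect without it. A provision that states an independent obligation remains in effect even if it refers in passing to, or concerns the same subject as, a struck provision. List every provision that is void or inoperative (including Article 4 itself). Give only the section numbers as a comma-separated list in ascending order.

2, 4

Article 4 is struck. No other provision's operative terms depend on Article 4. Article 6 declares Article 2 and Article 4 mutually dependent; since one of them has fallen, all of them are of no effect. That brings down Article 2 as well. The remainder continues in force under Article 6. The provisions still in force are Article 1, Article 3, Article 5, and Article 6.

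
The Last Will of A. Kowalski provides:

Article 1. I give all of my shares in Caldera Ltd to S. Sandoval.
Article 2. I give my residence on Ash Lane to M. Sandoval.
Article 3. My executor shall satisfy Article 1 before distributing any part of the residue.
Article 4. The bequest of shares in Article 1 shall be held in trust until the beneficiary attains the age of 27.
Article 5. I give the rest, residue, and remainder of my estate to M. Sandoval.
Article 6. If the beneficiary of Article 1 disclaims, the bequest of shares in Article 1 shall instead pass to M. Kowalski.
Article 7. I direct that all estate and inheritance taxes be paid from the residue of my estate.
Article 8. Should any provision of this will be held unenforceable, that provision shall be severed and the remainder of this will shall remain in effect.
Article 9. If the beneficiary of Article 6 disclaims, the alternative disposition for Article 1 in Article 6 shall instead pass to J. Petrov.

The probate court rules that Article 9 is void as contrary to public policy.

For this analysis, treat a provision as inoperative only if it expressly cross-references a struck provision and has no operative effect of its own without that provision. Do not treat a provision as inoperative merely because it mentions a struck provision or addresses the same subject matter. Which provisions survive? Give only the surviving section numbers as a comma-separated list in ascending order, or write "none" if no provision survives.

Article 9 is struck. Nothing else in the will is defined by reference to Article 9. Article 8 is a severability clause and preserves every provision that can still be given independent effect. Article 1, Article 2, Article 3, Article 4, Article 5, Article 6, Article 7, and Article 8 remain in effect.

1, 2, 3, 4, 5, 6, 7, 8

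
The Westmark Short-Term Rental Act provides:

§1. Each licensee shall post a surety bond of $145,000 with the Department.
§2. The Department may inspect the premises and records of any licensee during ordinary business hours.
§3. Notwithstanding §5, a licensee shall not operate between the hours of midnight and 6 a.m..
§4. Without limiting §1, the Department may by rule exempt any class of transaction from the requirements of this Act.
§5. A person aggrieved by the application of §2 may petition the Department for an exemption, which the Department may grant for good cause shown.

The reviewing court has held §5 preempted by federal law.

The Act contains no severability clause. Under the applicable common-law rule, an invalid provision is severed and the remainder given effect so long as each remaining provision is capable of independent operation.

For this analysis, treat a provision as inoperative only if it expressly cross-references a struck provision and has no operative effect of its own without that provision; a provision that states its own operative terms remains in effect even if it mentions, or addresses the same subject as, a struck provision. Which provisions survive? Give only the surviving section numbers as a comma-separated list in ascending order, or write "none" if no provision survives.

1, 2, 3, 4

§5 is struck. §3 mentions §5 but its own obligation stands independently of §5, so §3 is not affected. Nothing else in the Act is defined by reference to §5. With no severability clause, the stated default rule severs what cannot stand and enforces each remaining provision that can operate on its own. §1, §2, §3, and §4 remain in effect.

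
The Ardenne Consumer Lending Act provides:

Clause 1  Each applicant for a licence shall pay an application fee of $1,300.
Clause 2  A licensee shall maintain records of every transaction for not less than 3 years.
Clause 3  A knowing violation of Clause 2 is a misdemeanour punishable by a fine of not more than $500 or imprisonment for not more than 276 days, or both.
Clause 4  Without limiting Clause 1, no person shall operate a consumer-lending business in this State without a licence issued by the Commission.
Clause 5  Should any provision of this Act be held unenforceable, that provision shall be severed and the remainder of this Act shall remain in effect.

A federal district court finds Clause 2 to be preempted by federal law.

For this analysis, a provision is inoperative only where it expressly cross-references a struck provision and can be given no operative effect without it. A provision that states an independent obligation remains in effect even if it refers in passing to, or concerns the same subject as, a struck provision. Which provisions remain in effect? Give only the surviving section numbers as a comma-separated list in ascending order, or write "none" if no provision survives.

Clause 2 is struck. The only function of Clause 3 is the criminal penalty for violating Clause 2, so it cannot stand once Clause 2 is removed. Clause 5 is a severability clause and preserves every provision that can still be given independent effect. Clause 1, Clause 4, and Clause 5 remain in effect.

1, 4, 5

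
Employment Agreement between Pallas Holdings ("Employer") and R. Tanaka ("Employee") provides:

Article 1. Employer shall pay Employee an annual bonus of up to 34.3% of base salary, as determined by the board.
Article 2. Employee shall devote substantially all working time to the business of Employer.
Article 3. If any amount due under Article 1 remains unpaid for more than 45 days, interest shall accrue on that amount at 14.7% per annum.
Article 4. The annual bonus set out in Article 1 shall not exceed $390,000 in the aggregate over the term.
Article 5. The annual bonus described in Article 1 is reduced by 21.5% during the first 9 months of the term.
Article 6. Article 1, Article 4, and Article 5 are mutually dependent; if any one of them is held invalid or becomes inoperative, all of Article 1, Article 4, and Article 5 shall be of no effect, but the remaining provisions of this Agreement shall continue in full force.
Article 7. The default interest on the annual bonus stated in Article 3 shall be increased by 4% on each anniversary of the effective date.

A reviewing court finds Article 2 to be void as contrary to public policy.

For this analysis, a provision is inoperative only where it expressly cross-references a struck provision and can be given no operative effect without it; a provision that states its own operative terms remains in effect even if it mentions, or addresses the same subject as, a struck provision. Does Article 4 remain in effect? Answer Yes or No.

Article 2 is struck. Nothing else in the Agreement is defined by reference to Article 2. Article 6 ties Article 1, Article 4, and Article 5 together, but none of those is affected here; the remaining provisions continue in force under Article 6. The provisions still in force are Article 1, Article 3, Article 4, Article 5, Article 6, and Article 7. Article 4 is among the surviving provisions, so the answer is yes.

Yes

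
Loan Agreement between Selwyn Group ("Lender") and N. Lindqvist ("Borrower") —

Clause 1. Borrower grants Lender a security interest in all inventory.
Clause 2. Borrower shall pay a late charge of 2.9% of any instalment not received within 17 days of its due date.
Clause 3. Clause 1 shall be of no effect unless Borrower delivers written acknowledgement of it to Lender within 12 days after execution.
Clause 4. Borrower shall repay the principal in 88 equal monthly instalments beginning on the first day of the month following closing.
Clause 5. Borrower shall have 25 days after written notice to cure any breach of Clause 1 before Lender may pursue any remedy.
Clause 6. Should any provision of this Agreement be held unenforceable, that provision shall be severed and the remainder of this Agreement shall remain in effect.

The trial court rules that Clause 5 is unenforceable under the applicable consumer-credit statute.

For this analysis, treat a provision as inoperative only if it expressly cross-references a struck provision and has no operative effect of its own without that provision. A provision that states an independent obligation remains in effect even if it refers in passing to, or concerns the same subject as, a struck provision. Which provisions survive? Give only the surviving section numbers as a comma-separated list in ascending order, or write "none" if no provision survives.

Clause 5 is struck. Nothing else in the Agreement is defined by reference to Clause 5. Clause 6 is a severability clause and preserves every provision that can still be given independent effect. The provisions still in force are Clause 1, Clause 2, Clause 3, Clause 4, and Clause 6.

1, 2, 3, 4, 6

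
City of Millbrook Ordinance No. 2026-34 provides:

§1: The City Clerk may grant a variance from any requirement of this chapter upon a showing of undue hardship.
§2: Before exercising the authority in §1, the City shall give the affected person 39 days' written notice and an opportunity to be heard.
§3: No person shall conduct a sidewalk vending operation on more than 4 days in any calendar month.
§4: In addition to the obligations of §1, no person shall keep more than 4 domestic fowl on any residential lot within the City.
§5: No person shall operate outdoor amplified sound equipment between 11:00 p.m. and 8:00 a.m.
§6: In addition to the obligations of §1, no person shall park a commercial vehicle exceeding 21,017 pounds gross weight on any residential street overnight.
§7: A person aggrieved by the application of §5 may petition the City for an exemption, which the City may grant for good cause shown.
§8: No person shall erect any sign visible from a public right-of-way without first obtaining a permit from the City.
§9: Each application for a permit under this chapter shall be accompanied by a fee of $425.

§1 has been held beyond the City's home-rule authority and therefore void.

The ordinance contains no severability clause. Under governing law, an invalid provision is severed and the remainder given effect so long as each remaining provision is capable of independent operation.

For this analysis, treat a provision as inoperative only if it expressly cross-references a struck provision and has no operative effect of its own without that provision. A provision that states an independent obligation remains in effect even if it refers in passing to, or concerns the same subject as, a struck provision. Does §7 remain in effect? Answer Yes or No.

Yes

§1 is struck. §2 has no operative effect of its own apart from §1 and is therefore inoperative. §4 mentions §1 but its own obligation stands independently of §1, so §4 is not affected. Although §6 refers to §1, its operative terms do not depend on §1, so it remains in effect. Under the stated default rule, only provisions that cannot operate independently fall away; the rest are enforced. That leaves §3, §4, §5, §6, §7, §8, and §9 in effect. §7 is among the surviving provisions, so the answer is yes.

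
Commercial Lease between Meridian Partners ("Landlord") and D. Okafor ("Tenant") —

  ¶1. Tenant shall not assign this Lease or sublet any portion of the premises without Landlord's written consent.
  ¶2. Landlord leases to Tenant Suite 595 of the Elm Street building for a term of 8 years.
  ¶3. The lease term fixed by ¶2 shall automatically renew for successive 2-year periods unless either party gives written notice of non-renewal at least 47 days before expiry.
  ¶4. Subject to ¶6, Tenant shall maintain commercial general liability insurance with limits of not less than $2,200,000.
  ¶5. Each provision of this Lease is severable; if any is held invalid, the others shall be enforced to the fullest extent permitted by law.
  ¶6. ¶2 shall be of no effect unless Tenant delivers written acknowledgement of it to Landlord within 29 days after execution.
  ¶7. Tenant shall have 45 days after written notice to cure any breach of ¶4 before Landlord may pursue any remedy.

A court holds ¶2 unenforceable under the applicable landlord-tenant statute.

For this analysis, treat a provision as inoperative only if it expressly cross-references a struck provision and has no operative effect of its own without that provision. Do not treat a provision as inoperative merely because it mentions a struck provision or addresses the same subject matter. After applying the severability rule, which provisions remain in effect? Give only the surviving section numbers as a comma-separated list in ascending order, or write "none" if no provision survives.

¶2 is struck. ¶3 does nothing except set the renewal of the lease term by reference to ¶2; with ¶2 gone it has no independent effect and is inoperative. ¶6 has no operative effect of its own apart from ¶2 and is therefore inoperative. ¶4 mentions ¶6 but its own obligation stands independently of ¶6, so ¶4 is not affected. ¶5 is a severability clause and preserves every provision that can still be given independent effect. That leaves ¶1, ¶4, ¶5, and ¶7 in effect.

1, 4, 5, 7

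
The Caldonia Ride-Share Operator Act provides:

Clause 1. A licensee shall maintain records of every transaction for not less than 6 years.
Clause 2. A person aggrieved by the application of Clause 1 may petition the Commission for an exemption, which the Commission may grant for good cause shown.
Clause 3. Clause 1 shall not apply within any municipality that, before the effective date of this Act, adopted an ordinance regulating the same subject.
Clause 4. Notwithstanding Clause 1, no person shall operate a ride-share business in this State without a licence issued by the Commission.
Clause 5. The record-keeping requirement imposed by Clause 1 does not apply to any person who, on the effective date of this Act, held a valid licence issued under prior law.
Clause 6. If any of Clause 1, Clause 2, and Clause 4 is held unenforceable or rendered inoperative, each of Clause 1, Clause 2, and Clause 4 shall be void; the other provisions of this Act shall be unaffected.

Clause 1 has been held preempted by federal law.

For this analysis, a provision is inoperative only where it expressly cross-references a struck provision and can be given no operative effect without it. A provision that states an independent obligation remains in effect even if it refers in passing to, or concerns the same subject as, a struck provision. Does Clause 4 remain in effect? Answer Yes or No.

Clause 1 is struck. The only function of Clause 2 is the exemption procedure for Clause 1, so it cannot stand once Clause 1 is removed. Clause 3 operates only by reference to Clause 1, so it falls with Clause 1. Clause 5 operates only by reference to Clause 1, so it falls with Clause 1. Clause 6 declares Clause 1, Clause 2, and Clause 4 mutually dependent; since one of them has fallen, all of them are of no effect. That brings down Clause 4 as well. The remainder continues in force under Clause 6. Only Clause 6 remains in effect. Clause 4 is among the inoperative provisions, so the answer is no.

No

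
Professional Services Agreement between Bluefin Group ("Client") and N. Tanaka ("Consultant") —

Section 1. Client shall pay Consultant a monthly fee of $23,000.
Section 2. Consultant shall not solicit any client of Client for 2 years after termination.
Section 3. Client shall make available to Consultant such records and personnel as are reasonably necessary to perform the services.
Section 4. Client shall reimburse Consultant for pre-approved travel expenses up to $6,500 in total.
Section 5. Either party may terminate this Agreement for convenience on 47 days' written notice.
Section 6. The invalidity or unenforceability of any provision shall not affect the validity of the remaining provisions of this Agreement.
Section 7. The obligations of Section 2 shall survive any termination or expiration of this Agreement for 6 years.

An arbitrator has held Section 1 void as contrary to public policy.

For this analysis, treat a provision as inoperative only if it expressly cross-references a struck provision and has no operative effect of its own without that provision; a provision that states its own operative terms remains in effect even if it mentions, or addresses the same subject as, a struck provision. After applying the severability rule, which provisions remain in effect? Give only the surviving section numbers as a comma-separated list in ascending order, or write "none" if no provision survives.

Section 1 is struck. No other provision's operative terms depend on Section 1. Section 6 is a severability clause and preserves every provision that can still be given independent effect. That leaves Section 2, Section 3, Section 4, Section 5, Section 6, and Section 7 in effect.

2, 3, 4, 5, 6, 7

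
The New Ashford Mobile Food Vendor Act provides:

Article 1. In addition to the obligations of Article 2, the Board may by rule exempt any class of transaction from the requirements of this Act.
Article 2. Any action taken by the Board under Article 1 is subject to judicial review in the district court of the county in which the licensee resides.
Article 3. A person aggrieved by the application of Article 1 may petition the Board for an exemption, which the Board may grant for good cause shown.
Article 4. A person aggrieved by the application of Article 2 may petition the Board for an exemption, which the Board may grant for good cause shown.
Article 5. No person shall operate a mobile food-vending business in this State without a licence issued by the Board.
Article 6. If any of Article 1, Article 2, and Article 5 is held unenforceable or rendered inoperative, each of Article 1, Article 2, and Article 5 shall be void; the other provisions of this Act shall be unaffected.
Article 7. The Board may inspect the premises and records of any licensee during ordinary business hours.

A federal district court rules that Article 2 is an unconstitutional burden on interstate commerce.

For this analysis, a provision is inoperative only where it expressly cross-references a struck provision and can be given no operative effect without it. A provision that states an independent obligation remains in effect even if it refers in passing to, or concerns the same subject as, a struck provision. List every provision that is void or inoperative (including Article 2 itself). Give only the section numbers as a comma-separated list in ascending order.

1, 2, 3, 4, 5

Article 2 is struck. The only function of Article 4 is the exemption procedure for Article 2, so it cannot stand once Article 2 is removed. Article 6 declares Article 1, Article 2, and Article 5 mutually dependent; since one of them has fallen, all of them are of no effect. That brings down Article 1 and Article 5 as well. Article 3 in turn depends solely on a provision now struck and likewise falls. The remainder continues in force under Article 6. That leaves Article 6 and Article 7 in effect.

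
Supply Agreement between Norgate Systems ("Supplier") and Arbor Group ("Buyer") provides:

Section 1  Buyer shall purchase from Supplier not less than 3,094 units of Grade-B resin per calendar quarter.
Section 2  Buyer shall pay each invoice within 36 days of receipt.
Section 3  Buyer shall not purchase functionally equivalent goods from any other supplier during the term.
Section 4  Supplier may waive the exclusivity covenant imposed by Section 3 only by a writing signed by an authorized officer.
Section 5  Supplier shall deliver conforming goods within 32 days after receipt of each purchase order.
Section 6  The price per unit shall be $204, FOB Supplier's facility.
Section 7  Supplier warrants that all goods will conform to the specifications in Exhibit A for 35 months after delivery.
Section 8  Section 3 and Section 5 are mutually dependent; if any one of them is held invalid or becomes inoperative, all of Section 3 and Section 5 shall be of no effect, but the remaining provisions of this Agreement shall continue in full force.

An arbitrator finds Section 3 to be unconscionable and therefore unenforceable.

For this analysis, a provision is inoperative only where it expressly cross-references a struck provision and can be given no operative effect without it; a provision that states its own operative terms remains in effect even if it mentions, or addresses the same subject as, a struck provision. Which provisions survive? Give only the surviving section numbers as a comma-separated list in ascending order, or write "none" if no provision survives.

1, 2, 6, 7, 8

Section 3 is struck. Section 4 merely fixes the waiver condition for Section 3; with Section 3 gone it has nothing to operate on and falls away. Section 8 declares Section 3 and Section 5 mutually dependent; since one of them has fallen, all of them are of no effect. That brings down Section 5 as well. The remainder continues in force under Section 8. The provisions still in force are Section 1, Section 2, Section 6, Section 7, and Section 8.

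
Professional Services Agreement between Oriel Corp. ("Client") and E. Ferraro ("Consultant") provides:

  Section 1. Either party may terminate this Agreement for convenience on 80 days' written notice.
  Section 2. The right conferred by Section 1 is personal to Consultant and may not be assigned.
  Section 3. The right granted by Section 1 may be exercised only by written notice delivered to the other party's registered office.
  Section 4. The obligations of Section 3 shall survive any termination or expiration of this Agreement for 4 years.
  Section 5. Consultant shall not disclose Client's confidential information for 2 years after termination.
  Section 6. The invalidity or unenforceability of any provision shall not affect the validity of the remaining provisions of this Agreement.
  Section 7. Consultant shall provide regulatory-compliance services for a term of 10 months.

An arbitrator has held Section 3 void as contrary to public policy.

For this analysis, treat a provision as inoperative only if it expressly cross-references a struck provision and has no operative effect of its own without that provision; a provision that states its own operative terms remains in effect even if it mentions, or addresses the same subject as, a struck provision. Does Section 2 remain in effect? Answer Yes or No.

Yes

Section 3 is struck. Section 4 has no operative effect of its own apart from Section 3 and is therefore inoperative. Under the severability clause in Section 6, the remaining provisions continue in force. That leaves Section 1, Section 2, Section 5, Section 6, and Section 7 in effect. Section 2 is among the surviving provisions, so the answer is yes.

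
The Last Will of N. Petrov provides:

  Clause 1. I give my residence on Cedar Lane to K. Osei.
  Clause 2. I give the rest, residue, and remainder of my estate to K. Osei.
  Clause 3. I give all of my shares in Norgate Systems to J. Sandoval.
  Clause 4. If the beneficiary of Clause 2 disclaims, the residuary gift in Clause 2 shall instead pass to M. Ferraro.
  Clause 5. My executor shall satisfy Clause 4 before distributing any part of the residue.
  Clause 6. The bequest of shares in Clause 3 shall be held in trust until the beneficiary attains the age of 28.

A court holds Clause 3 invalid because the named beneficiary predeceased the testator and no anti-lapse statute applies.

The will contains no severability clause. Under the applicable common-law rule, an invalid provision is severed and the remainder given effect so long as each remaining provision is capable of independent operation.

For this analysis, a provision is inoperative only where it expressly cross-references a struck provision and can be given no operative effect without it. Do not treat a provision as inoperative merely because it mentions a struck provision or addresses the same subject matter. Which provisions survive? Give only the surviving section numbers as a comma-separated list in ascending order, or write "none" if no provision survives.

Clause 3 is struck. Clause 6 has no operative effect of its own apart from Clause 3 and is therefore inoperative. Under the stated default rule, only provisions that cannot operate independently fall away; the rest are enforced. The provisions still in force are Clause 1, Clause 2, Clause 4, and Clause 5.

1, 2, 4, 5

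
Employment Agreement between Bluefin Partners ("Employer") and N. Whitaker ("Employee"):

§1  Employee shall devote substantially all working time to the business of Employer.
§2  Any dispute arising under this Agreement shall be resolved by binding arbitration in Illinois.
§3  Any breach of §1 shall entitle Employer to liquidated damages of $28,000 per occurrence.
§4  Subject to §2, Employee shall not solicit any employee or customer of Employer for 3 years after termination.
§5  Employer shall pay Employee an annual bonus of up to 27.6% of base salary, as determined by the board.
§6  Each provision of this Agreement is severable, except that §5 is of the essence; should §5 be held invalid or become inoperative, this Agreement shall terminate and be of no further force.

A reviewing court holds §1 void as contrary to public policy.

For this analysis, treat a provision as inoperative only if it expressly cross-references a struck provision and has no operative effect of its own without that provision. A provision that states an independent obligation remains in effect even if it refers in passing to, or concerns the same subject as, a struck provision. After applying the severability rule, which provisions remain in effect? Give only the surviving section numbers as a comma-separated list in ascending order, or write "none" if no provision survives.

2, 4, 5, 6

§1 is struck. §3 does nothing except set the liquidated-damages amount by reference to §1; with §1 gone it has no independent effect and is inoperative. §6 makes §5 an essential term, but §5 is unaffected, so the severability proviso in §6 preserves the remaining provisions. §2, §4, §5, and §6 remain in effect.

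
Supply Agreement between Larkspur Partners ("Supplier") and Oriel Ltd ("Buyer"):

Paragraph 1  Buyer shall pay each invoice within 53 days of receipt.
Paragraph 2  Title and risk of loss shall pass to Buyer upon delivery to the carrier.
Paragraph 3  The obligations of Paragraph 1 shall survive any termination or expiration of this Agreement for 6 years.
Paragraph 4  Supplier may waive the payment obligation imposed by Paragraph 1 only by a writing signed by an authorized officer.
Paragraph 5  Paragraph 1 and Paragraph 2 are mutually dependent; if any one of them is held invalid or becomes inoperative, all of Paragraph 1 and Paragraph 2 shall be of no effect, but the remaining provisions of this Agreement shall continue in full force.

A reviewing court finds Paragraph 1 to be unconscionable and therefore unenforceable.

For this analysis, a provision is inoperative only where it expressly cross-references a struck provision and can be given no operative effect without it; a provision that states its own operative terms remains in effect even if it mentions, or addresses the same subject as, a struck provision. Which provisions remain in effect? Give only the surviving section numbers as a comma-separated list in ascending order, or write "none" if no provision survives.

Paragraph 1 is struck. Paragraph 3 has no operative effect of its own apart from Paragraph 1 and is therefore inoperative. Paragraph 4 merely fixes the waiver condition for Paragraph 1; with Paragraph 1 gone it has nothing to operate on and falls away. Paragraph 5 declares Paragraph 1 and Paragraph 2 mutually dependent; since one of them has fallen, all of them are of no effect. That brings down Paragraph 2 as well. The remainder continues in force under Paragraph 5. Only Paragraph 5 remains in effect.

5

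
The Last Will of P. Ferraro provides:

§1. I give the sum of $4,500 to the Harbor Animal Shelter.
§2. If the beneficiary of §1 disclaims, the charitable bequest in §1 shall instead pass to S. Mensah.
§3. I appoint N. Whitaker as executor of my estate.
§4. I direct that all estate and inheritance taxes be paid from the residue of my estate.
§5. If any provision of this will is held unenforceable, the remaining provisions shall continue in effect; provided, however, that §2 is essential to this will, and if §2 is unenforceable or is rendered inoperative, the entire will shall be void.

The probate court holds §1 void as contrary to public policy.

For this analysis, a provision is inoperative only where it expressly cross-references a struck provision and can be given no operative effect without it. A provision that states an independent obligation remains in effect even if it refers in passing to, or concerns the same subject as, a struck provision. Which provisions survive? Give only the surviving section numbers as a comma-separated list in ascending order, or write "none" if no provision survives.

none

§1 is struck. §2 has no operative effect of its own apart from §1 and is therefore inoperative. §5 makes §2 an essential term, and §2 has been rendered inoperative by the cascade; under §5, the entire will is therefore void. No provision of the will survives.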